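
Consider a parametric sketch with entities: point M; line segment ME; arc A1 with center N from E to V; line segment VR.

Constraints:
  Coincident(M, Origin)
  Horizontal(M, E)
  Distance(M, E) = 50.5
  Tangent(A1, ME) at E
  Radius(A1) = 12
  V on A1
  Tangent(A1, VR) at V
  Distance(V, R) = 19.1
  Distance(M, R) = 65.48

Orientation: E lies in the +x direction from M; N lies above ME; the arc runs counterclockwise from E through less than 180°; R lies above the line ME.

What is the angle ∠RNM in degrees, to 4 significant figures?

117.6°

Checks: |NE| = 12.00 ✓; |NV| = 12.00 ✓; ∠(NV, VR) = 90.00° ✓; |VR| = 19.10 ✓; |MR| = 65.48 ✓.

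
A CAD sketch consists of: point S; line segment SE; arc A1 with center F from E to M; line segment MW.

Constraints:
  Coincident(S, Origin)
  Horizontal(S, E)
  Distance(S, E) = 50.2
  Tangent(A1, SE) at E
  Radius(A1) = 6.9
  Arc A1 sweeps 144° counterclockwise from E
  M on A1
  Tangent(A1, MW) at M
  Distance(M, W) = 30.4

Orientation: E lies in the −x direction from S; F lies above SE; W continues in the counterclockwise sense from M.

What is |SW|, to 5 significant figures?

76.975

S is at the origin; S and E share the same y with |SE| = 50.2 and E on the −x side, so E = (-50.200, 0.0000). A1 meets SE tangentially, so FE is at right angles to SE, so F = E + (0, 6.9) = (-50.200, 6.9000). On A1, E sits at bearing -90° from F; a 144° counterclockwise sweep puts M at bearing 54°, so M = F + 6.9·(cos 54°, sin 54°) = (-46.144, 12.482). A1 meets MW tangentially, so FM is at right angles to MW, so MW runs along (−sin 54°, cos 54°); with |MW| = 30.4, W = (-70.738, 30.351). Then |SW| = |W − S| = 76.975.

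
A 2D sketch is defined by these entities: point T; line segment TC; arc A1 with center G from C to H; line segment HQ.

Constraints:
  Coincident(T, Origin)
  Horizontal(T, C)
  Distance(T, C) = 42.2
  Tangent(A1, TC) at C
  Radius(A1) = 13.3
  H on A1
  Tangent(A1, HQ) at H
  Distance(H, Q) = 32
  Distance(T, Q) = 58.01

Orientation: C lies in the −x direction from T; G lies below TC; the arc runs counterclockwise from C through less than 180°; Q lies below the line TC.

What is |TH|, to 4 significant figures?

57.00

T is at the origin; TC is horizontal with |TC| = 42.2 and C on the −x side, so C = (-42.20, 0.000). Tangency of A1 to TC means the radius GC is perpendicular to TC, so G = C + (0, -13.3) = (-42.20, -13.30). Since GH ⟂ HQ (tangency), |GQ| = √(13.3² + 32.0²) = 34.65 regardless of where H sits on A1. So Q lies on both circle(T, 58.01) and circle(G, 34.65); the below-TC intersection is Q = (-34.03, -46.98). H is the foot of the tangent from Q: H = (-52.93, -21.16).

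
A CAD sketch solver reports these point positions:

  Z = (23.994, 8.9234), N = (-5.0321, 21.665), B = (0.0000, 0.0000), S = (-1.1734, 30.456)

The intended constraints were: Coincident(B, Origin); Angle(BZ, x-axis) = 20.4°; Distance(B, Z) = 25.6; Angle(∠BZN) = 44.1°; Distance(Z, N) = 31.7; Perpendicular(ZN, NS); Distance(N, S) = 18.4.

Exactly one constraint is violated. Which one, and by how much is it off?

Distance(N, S) = 18.4 — off by 8.80.

B = (0.00, 0.00) ✓; BZ at 20.40° ✓; |BZ| = 25.60 ✓; ∠BZN = 44.10° ✓; |ZN| = 31.70 ✓; ∠(ZN, NS) = 90.00° ✓; |NS| = 9.601 ✗.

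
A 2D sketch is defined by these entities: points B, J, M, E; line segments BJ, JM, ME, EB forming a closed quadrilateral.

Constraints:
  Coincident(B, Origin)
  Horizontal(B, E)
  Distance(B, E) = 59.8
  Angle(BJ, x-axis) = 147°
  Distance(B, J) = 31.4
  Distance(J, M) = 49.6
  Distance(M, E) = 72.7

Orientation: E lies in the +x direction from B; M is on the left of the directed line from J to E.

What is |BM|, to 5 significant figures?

52.725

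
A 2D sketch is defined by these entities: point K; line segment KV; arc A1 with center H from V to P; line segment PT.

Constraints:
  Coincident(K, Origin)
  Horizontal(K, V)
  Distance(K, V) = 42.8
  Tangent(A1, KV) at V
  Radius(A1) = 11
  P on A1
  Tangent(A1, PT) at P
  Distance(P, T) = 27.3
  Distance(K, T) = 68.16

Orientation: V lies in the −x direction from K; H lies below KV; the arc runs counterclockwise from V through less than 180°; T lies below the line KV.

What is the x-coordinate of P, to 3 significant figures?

-53.7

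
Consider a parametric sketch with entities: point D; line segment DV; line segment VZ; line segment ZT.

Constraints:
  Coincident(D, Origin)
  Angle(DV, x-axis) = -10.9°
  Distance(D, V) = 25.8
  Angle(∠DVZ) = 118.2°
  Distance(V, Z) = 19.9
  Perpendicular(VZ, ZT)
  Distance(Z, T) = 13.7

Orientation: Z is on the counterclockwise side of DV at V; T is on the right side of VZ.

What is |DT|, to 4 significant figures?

48.55

D is at the origin; DV runs at -10.9° with length 25.8, so V = 25.8·(cos -10.9°, sin -10.9°) = (25.33, -4.879). ∠DVZ = 118.2°, so VZ runs at -10.9° + (180° − 118.2°) = 50.90° from the x-axis; with |VZ| = 19.9, Z = V + 19.9·(cos 50.90°, sin 50.90°) = (37.88, 10.56). VZ is perpendicular to ZT; with |ZT| = 13.7 on the right of VZ, T = Z + 13.7·(0.7760, -0.6307) = (48.52, 1.924). Then |DT| = |T − D| = 48.55.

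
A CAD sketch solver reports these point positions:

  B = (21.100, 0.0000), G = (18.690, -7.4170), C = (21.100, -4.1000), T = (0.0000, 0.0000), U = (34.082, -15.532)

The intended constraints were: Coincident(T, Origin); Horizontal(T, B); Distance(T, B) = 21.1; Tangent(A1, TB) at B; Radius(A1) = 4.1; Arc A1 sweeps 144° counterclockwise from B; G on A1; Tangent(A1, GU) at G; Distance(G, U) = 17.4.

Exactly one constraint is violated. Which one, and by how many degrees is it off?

Tangent(A1, GU) at G — off by 8.20°.

T = (0.00, 0.00) ✓; T.y = 0.00, B.y = 0.00 ✓; |TB| = 21.10 ✓; ∠(CB, BT) = 90.00° ✓; |CB| = 4.100 ✓; bearing(C→G) − bearing(C→B) = 144.0° ✓; |CG| = 4.100 ✓; ∠(CG, GU) = 81.80° ✗; |GU| = 17.40 ✓.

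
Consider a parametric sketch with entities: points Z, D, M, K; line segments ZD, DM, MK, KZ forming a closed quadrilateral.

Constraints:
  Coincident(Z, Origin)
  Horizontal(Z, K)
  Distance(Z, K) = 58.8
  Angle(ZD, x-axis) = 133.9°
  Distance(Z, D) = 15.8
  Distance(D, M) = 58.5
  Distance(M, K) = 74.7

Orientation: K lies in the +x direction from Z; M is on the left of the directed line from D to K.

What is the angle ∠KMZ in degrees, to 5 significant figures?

49.221°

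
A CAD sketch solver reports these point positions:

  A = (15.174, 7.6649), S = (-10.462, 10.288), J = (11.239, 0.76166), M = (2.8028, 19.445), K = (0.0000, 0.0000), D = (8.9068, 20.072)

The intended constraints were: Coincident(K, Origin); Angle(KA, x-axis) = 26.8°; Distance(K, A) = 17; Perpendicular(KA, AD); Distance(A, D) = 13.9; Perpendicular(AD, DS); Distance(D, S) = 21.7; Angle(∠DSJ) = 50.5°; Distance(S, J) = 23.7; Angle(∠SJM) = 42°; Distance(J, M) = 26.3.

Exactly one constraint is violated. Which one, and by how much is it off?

Distance(J, M) = 26.3 — off by 5.80.

K = (0.00, 0.00) ✓; KA at 26.80° ✓; |KA| = 17.00 ✓; ∠(KA, AD) = 90.00° ✓; |AD| = 13.90 ✓; ∠(AD, DS) = 90.00° ✓; |DS| = 21.70 ✓; ∠DSJ = 50.50° ✓; |SJ| = 23.70 ✓; ∠SJM = 42.00° ✓; |JM| = 20.50 ✗.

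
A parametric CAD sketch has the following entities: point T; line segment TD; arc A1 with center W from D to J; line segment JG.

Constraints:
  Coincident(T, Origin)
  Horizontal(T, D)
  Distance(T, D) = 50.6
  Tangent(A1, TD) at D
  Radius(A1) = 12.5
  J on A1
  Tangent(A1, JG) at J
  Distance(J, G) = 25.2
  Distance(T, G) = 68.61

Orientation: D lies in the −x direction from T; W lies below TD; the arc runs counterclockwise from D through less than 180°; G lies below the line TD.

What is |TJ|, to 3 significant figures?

64.6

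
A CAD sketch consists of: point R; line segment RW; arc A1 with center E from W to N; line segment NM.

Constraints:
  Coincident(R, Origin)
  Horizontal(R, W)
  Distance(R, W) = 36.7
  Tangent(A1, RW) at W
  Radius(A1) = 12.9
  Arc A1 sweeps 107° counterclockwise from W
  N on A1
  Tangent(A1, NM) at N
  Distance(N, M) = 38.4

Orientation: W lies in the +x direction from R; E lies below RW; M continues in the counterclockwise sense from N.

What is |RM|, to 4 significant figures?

64.17

R is at the origin; RW is horizontal with |RW| = 36.7 and W on the +x side, so W = (36.70, 0.000). The tangent condition forces EW to be normal to RW, so E = W + (0, -12.9) = (36.70, -12.90). On A1, W sits at bearing 90° from E; a 107° counterclockwise sweep puts N at bearing 197°, so N = E + 12.9·(cos 197°, sin 197°) = (24.36, -16.67). Since A1 is tangent to NM there, EN ⟂ NM, so NM runs along (−sin 197°, cos 197°); with |NM| = 38.4, M = (35.59, -53.39). Then |RM| = |M − R| = 64.17.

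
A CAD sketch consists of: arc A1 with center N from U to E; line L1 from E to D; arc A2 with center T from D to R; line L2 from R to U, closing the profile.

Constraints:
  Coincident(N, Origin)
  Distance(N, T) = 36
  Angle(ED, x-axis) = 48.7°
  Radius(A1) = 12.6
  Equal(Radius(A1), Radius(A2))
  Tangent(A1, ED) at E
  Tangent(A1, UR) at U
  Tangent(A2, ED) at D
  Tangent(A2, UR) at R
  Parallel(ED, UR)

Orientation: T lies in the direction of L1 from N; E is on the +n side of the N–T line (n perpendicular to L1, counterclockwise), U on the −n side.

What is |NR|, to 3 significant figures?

38.1

Tangency of A1 to both parallel lines with radius 12.6 puts E and U at N ± 12.6·n: E = (-9.47, 8.32), U = (9.47, -8.32). Equal radii place D and R the same way about T: D = T + 12.6·n = (14.3, 35.4), R = T − 12.6·n = (33.2, 18.7). Then |NR| = |R − N| = 38.1.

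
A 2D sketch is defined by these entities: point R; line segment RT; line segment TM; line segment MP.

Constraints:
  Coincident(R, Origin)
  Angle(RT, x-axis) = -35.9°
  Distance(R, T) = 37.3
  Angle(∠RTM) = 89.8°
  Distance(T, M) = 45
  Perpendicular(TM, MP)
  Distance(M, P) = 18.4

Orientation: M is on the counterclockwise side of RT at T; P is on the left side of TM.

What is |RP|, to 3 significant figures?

48.7

R is at the origin; RT runs at -35.9° with length 37.3, so T = 37.3·(cos -35.9°, sin -35.9°) = (30.2, -21.9). ∠RTM = 89.8°, so TM runs at -35.9° + (180° − 89.8°) = 54.3° from the x-axis; with |TM| = 45.0, M = T + 45.0·(cos 54.3°, sin 54.3°) = (56.5, 14.7). TM ⟂ MP; with |MP| = 18.4 on the left of TM, P = M + 18.4·(-0.812, 0.584) = (41.5, 25.4). Then |RP| = |P − R| = 48.7.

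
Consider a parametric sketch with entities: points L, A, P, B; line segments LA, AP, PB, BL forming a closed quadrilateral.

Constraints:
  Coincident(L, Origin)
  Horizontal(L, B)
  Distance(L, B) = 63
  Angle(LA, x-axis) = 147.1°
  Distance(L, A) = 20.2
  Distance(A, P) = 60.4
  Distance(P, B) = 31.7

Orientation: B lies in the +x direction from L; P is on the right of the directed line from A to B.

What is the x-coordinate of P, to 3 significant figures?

36.4

Checks: |AP| = 60.40 ✓; |PB| = 31.70 ✓.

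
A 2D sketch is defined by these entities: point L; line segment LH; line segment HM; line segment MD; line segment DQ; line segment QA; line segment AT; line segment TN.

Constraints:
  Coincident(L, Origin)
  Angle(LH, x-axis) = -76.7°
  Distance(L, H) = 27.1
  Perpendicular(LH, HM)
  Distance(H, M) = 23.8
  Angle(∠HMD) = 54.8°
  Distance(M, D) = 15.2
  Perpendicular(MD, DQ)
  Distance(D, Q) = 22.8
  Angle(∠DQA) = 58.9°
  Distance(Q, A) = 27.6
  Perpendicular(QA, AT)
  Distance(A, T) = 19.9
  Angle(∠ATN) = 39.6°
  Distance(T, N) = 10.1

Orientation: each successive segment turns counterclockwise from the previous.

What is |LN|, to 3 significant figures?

32.6

L is at the origin; LH runs at -76.7° with length 27.1, so H = (6.23, -26.4). LH ⟂ HM, so HM runs at 13.3°; with |HM| = 23.8, M = (29.4, -20.9). ∠HMD = 54.8° gives MD at 138° from the x-axis; with |MD| = 15.2, D = (18.0, -10.8). The perpendicularity gives DQ at right angles to MD, so DQ runs at -132°; with |DQ| = 22.8, Q = (2.90, -27.9). ∠DQA = 58.9° gives QA at -10.4° from the x-axis; with |QA| = 27.6, A = (30.1, -32.9). The perpendicularity gives AT at right angles to QA, so AT runs at 79.6°; with |AT| = 19.9, T = (33.6, -13.3). ∠ATN = 39.6° gives TN at -140° from the x-axis; with |TN| = 10.1, N = (25.9, -19.8). Then |LN| = |N − L| = 32.6.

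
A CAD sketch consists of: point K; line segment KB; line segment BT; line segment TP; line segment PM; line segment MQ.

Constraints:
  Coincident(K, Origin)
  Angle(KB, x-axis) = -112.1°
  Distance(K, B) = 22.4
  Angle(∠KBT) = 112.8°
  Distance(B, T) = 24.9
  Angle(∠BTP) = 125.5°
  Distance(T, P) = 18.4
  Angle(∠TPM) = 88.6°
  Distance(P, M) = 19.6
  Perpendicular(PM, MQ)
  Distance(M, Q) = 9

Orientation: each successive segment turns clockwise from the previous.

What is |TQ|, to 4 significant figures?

21.33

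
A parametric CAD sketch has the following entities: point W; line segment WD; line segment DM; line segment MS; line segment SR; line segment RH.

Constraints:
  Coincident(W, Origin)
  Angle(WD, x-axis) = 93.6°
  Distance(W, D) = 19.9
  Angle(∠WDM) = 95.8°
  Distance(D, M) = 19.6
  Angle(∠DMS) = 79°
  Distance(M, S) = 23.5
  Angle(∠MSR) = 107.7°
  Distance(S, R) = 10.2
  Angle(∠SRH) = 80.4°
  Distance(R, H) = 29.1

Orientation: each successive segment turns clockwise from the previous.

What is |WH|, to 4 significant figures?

26.02

∠MSR = 107.7° gives SR at -163.9° from the x-axis; with |SR| = 10.2, R = (7.631, -3.258). ∠SRH = 80.4° gives RH at 96.50° from the x-axis; with |RH| = 29.1, H = (4.337, 25.66). Then |WH| = |H − W| = 26.02.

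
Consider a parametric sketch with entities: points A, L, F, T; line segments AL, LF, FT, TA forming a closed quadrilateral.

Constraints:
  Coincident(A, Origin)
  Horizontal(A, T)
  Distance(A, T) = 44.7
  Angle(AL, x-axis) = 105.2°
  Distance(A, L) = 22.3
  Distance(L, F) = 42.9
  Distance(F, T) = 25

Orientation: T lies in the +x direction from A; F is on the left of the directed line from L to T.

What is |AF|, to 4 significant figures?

43.98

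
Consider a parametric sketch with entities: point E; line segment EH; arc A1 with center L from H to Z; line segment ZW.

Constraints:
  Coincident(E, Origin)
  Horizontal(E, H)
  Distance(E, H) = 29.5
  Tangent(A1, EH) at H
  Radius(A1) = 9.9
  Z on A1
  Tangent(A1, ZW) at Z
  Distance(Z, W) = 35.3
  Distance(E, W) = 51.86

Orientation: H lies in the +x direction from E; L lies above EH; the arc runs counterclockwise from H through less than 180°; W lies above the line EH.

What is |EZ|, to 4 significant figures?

40.97

E is at the origin; E and H share the same y with |EH| = 29.5 and H on the +x side, so H = (29.50, 0.000). A1 meets EH tangentially, so LH is at right angles to EH, so L = H + (0, 9.9) = (29.50, 9.900). Since LZ ⟂ ZW (tangency), |LW| = √(9.9² + 35.3²) = 36.66 regardless of where Z sits on A1. So W lies on both circle(E, 51.86) and circle(L, 36.66); the above-EH intersection is W = (23.74, 46.11). Z is the foot of the tangent from W: Z = (38.49, 14.04).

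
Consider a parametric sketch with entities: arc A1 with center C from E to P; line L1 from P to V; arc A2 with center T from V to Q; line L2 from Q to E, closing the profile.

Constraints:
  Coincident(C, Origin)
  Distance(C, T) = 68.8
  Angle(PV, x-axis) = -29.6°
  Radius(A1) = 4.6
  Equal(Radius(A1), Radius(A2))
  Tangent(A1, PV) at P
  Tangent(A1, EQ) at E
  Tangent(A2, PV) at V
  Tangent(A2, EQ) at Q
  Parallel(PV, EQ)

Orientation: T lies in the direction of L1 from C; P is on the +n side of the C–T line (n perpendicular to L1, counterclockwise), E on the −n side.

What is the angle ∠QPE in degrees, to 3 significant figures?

82.4°

Tangency of A1 to both parallel lines with radius 4.6 puts P and E at C ± 4.6·n: P = (2.27, 4.00), E = (-2.27, -4.00). Equal radii place V and Q the same way about T: V = T + 4.6·n = (62.1, -30.0), Q = T − 4.6·n = (57.5, -38.0). Then cos ∠QPE = PQ·PE / (|PQ||PE|), giving 82.4°.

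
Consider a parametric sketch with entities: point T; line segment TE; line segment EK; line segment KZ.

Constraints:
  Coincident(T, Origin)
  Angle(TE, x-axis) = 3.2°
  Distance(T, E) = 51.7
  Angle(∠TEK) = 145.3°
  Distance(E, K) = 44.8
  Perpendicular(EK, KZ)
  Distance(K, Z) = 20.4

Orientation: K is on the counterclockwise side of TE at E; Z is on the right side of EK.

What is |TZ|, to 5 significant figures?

100.53

T is at the origin; TE runs at 3.2° with length 51.7, so E = 51.7·(cos 3.2°, sin 3.2°) = (51.619, 2.8860). ∠TEK = 145.3°, so EK runs at 3.2° + (180° − 145.3°) = 37.900° from the x-axis; with |EK| = 44.8, K = E + 44.8·(cos 37.900°, sin 37.900°) = (86.970, 30.406). EK ⟂ KZ; with |KZ| = 20.4 on the right of EK, Z = K + 20.4·(0.61429, -0.78908) = (99.502, 14.309). Then |TZ| = |Z − T| = 100.53.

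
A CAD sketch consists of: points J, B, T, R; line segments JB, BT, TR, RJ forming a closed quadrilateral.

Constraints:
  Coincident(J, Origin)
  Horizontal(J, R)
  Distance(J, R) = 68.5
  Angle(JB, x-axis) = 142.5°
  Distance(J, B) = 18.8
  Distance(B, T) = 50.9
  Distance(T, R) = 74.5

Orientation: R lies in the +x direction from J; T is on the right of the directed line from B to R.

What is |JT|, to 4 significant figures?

36.23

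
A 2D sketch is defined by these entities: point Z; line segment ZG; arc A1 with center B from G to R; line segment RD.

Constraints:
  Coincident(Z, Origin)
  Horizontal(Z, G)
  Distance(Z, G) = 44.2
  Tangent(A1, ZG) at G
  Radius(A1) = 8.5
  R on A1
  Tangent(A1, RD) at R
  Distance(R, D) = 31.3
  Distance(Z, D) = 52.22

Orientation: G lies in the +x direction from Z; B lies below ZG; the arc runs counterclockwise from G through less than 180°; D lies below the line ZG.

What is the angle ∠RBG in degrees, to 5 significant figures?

87.405°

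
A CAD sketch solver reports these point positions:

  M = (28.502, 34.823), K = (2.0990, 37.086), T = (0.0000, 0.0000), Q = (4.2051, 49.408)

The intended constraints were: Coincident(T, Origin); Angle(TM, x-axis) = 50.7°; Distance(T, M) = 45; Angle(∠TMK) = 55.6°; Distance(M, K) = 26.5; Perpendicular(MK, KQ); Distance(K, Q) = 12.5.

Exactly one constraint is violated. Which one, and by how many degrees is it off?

Perpendicular(MK, KQ) — off by 4.80°.

T = (0.00, 0.00) ✓; TM at 50.70° ✓; |TM| = 45.00 ✓; ∠TMK = 55.60° ✓; |MK| = 26.50 ✓; ∠(MK, KQ) = 94.80° ✗; |KQ| = 12.50 ✓.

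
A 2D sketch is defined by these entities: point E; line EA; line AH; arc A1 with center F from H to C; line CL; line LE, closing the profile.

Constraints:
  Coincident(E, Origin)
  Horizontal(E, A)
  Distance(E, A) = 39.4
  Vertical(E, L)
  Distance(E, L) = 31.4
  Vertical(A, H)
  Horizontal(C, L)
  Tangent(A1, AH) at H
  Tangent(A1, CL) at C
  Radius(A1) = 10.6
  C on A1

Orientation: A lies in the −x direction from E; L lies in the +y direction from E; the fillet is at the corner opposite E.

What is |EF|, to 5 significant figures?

35.526

E and L share the same x with |EL| = 31.4 and L on the +y side, so L = (0.0000, 31.400). The virtual corner opposite E is at (-39.400, 31.400). Since A1 is tangent to AH there, FH ⟂ AH and A1 meets CL tangentially, so FC is at right angles to CL, with radius 10.6, so the center F sits 10.6 in from both sides at F = (-28.800, 20.800). Then |EF| = |F − E| = 35.526.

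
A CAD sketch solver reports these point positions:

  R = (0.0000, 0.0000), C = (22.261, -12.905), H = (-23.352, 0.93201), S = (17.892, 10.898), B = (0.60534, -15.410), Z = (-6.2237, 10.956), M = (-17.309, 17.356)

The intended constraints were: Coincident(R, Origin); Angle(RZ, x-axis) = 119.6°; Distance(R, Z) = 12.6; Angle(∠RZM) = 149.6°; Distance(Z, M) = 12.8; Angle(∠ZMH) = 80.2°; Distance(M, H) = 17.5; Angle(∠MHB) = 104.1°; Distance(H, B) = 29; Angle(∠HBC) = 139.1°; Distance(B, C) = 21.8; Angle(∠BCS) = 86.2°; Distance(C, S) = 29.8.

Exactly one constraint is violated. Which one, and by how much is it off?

Distance(C, S) = 29.8 — off by 5.60.

R = (0.00, 0.00) ✓; RZ at 119.6° ✓; |RZ| = 12.60 ✓; ∠RZM = 149.6° ✓; |ZM| = 12.80 ✓; ∠ZMH = 80.20° ✓; |MH| = 17.50 ✓; ∠MHB = 104.1° ✓; |HB| = 29.00 ✓; ∠HBC = 139.1° ✓; |BC| = 21.80 ✓; ∠BCS = 86.20° ✓; |CS| = 24.20 ✗.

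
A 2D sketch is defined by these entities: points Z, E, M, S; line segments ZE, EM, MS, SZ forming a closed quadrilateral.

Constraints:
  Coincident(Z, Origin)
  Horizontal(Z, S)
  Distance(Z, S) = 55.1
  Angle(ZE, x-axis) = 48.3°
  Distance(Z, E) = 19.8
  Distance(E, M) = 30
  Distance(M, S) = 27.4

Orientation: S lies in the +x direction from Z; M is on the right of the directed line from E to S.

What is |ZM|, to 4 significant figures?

31.41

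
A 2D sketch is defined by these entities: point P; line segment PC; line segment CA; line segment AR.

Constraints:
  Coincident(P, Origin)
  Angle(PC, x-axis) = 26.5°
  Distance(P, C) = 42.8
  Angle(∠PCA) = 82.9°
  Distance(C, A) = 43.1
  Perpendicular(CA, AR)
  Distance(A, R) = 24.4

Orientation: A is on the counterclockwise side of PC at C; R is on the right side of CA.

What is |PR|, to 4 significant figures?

76.82

∠PCA = 82.9°, so CA runs at 26.5° + (180° − 82.9°) = 123.6° from the x-axis; with |CA| = 43.1, A = C + 43.1·(cos 123.6°, sin 123.6°) = (14.45, 55.00). CA ⟂ AR; with |AR| = 24.4 on the right of CA, R = A + 24.4·(0.8329, 0.5534) = (34.78, 68.50). Then |PR| = |R − P| = 76.82.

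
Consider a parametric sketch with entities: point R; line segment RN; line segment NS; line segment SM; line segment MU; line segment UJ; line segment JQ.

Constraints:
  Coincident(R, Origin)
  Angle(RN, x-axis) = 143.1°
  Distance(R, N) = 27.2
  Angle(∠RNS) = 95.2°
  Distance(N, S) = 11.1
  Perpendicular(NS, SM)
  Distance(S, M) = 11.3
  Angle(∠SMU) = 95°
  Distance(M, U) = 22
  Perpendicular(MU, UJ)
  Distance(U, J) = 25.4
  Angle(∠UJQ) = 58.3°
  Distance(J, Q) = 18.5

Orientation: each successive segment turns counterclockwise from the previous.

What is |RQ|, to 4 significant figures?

31.43

R is at the origin; RN runs at 143.1° with length 27.2, so N = (-21.75, 16.33). ∠RNS = 95.2° gives NS at -132.1° from the x-axis; with |NS| = 11.1, S = (-29.19, 8.095). NS is perpendicular to SM, so SM runs at -42.10°; with |SM| = 11.3, M = (-20.81, 0.5197). ∠SMU = 95.0° gives MU at 42.90° from the x-axis; with |MU| = 22.0, U = (-4.693, 15.50). MU is perpendicular to UJ, so UJ runs at 132.9°; with |UJ| = 25.4, J = (-21.98, 34.10). ∠UJQ = 58.3° gives JQ at -105.4° from the x-axis; with |JQ| = 18.5, Q = (-26.90, 16.27). Then |RQ| = |Q − R| = 31.43.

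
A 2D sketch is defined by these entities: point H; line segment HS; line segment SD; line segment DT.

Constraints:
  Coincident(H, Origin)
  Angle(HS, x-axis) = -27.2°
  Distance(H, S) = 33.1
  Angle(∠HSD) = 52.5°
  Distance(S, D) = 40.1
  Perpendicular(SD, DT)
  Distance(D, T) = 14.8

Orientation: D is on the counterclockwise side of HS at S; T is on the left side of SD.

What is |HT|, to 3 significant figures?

23.0

∠HSD = 52.5°, so SD runs at -27.2° + (180° − 52.5°) = 100° from the x-axis; with |SD| = 40.1, D = S + 40.1·(cos 100°, sin 100°) = (22.3, 24.3). SD ⟂ DT; with |DT| = 14.8 on the left of SD, T = D + 14.8·(-0.984, -0.179) = (7.71, 21.7). Then |HT| = |T − H| = 23.0.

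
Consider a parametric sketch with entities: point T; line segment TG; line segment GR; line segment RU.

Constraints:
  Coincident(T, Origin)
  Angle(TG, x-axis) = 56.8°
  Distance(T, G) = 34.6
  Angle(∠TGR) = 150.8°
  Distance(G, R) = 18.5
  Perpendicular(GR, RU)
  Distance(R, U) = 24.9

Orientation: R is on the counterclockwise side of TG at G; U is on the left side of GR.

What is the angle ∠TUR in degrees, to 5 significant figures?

80.649°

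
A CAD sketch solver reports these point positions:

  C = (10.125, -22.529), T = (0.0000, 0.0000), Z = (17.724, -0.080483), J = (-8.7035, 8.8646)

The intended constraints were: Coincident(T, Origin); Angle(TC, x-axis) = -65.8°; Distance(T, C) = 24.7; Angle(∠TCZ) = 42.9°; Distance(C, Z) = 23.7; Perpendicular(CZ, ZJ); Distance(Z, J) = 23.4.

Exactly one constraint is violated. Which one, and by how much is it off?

Distance(Z, J) = 23.4 — off by 4.50.

T = (0.00, 0.00) ✓; TC at -65.80° ✓; |TC| = 24.70 ✓; ∠TCZ = 42.90° ✓; |CZ| = 23.70 ✓; ∠(CZ, ZJ) = 90.00° ✓; |ZJ| = 27.90 ✗.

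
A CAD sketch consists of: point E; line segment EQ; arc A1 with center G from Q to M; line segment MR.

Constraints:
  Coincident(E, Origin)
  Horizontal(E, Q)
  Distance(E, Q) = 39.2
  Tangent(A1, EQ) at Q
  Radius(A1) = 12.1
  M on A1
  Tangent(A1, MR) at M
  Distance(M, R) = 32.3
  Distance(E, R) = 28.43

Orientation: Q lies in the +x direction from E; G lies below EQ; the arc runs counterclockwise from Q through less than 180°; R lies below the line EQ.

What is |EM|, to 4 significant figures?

30.65

Checks: |GQ| = 12.10 ✓; |GM| = 12.10 ✓; ∠(GM, MR) = 90.00° ✓; |MR| = 32.30 ✓; |ER| = 28.43 ✓.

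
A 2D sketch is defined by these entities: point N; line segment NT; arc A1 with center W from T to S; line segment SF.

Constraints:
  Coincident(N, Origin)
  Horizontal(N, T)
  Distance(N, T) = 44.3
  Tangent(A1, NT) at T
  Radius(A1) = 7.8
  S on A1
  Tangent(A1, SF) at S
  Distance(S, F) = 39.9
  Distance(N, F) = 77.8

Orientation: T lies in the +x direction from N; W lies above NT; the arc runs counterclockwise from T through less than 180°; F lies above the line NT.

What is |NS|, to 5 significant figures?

51.914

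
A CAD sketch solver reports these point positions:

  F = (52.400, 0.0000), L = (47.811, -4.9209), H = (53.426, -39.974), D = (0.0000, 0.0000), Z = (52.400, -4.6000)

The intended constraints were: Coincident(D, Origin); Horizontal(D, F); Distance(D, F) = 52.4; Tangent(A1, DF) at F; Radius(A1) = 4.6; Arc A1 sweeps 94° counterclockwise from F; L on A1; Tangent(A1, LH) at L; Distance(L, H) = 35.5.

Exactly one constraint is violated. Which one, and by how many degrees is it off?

Tangent(A1, LH) at L — off by 5.10°.

D = (0.00, 0.00) ✓; D.y = 0.00, F.y = 0.00 ✓; |DF| = 52.40 ✓; ∠(ZF, FD) = 90.00° ✓; |ZF| = 4.600 ✓; bearing(Z→L) − bearing(Z→F) = 94.00° ✓; |ZL| = 4.600 ✓; ∠(ZL, LH) = 84.90° ✗; |LH| = 35.50 ✓.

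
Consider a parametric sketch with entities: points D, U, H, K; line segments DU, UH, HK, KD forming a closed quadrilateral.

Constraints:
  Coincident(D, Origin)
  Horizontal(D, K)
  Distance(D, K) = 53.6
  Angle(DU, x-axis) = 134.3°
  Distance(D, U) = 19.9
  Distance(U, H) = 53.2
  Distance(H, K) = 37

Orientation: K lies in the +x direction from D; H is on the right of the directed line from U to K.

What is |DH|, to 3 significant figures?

33.3

Checks: D.y = 0.00, K.y = 0.00 ✓; |UH| = 53.20 ✓; |HK| = 37.00 ✓.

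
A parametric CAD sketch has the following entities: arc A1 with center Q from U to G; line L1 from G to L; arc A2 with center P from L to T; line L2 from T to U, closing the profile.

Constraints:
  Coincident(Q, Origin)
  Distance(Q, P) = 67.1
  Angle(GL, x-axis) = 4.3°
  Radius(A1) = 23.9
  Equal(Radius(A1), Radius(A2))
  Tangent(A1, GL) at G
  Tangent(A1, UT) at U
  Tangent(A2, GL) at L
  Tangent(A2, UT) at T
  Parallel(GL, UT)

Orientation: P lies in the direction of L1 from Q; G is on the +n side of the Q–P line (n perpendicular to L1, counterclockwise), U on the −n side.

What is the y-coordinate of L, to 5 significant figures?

28.864

Tangency of A1 to both parallel lines with radius 23.9 puts G and U at Q ± 23.9·n: G = (-1.7920, 23.833), U = (1.7920, -23.833). Equal radii place L and T the same way about P: L = P + 23.9·n = (65.119, 28.864), T = P − 23.9·n = (68.703, -18.802). So L.y = 28.864.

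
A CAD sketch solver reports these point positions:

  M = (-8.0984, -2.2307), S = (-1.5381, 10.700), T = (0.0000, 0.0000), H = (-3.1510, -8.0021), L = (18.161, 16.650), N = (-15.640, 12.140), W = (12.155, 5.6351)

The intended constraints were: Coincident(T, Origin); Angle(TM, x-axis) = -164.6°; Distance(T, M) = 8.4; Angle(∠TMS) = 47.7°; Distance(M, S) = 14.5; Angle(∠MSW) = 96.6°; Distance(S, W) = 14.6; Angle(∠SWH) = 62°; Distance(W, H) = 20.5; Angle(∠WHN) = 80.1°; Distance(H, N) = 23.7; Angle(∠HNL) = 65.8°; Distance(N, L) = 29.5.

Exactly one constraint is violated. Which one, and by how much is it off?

Distance(N, L) = 29.5 — off by 4.60.

T = (0.00, 0.00) ✓; TM at -164.6° ✓; |TM| = 8.400 ✓; ∠TMS = 47.70° ✓; |MS| = 14.50 ✓; ∠MSW = 96.60° ✓; |SW| = 14.60 ✓; ∠SWH = 62.00° ✓; |WH| = 20.50 ✓; ∠WHN = 80.10° ✓; |HN| = 23.70 ✓; ∠HNL = 65.80° ✓; |NL| = 34.10 ✗.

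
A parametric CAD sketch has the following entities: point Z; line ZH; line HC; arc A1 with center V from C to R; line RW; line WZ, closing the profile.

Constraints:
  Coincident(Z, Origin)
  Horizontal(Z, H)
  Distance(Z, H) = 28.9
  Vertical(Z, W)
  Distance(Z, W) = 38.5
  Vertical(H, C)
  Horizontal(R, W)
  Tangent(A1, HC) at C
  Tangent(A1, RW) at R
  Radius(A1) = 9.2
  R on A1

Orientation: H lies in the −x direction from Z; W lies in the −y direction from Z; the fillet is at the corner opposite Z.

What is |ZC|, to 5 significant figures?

41.155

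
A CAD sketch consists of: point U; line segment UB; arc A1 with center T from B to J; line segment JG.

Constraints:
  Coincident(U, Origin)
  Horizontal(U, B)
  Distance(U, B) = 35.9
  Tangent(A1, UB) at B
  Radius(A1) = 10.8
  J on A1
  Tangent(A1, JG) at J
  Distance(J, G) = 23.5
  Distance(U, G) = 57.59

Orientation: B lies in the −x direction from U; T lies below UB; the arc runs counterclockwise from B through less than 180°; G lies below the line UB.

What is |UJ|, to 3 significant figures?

48.0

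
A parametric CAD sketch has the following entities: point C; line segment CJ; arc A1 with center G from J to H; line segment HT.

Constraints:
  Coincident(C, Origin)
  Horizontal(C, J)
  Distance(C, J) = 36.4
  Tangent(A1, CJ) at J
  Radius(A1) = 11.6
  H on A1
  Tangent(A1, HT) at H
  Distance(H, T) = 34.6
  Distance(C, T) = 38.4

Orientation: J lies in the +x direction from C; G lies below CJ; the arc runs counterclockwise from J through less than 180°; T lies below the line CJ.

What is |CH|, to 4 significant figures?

26.84

Checks: C.y = 0.00, J.y = 0.00 ✓; ∠(GJ, JC) = 90.00° ✓; |GH| = 11.60 ✓; ∠(GH, HT) = 90.00° ✓; |HT| = 34.60 ✓; |CT| = 38.40 ✓.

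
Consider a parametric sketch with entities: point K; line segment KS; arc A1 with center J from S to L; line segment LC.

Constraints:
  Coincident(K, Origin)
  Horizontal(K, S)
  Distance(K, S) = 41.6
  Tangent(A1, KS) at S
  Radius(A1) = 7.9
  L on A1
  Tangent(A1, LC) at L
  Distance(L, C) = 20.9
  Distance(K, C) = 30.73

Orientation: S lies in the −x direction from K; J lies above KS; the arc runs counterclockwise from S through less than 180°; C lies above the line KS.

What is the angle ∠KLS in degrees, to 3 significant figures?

147°

Checks: K = (0.00, 0.00) ✓; |JL| = 7.900 ✓; ∠(JL, LC) = 90.00° ✓; |LC| = 20.90 ✓; |KC| = 30.73 ✓.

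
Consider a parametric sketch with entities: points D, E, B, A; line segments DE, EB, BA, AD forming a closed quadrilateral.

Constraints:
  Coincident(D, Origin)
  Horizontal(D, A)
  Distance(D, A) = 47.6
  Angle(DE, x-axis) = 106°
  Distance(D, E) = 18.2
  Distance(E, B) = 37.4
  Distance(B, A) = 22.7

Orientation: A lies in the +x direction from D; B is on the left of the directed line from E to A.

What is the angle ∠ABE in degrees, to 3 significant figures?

133°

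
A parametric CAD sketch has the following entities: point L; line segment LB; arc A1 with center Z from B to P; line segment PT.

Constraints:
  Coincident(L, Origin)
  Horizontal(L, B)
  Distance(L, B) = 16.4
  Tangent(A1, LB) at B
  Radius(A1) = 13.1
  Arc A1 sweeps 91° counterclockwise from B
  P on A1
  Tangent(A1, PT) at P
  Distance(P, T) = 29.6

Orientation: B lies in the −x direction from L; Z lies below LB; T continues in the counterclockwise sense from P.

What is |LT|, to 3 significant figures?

51.8

L is at the origin; L and B share the same y with |LB| = 16.4 and B on the −x side, so B = (-16.4, 0.00). A1 meets LB tangentially, so ZB is at right angles to LB, so Z = B + (0, -13.1) = (-16.4, -13.1). On A1, B sits at bearing 90° from Z; a 91° counterclockwise sweep puts P at bearing 181°, so P = Z + 13.1·(cos 181°, sin 181°) = (-29.5, -13.3). A1 meets PT tangentially, so ZP is at right angles to PT, so PT runs along (−sin 181°, cos 181°); with |PT| = 29.6, T = (-29.0, -42.9). Then |LT| = |T − L| = 51.8.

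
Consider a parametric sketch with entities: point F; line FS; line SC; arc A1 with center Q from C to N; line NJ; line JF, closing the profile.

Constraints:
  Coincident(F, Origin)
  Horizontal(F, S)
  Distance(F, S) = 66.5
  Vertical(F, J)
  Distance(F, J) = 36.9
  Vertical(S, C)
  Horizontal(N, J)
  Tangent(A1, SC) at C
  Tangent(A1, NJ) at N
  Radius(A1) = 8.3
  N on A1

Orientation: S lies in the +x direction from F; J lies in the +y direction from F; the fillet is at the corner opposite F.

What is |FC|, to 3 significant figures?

72.4

F is at the origin; FS is horizontal with |FS| = 66.5 and S on the +x side, so S = (66.5, 0.00). FJ is vertical with |FJ| = 36.9 and J on the +y side, so J = (0.00, 36.9). The virtual corner opposite F is at (66.5, 36.9). Tangency of A1 to SC means the radius QC is perpendicular to SC and tangency of A1 to NJ means the radius QN is perpendicular to NJ, with radius 8.3, so the center Q sits 8.3 in from both sides at Q = (58.2, 28.6). That places the tangent points at C = (66.5, 28.6) on SC and N = (58.2, 36.9) on NJ. Then |FC| = |C − F| = 72.4.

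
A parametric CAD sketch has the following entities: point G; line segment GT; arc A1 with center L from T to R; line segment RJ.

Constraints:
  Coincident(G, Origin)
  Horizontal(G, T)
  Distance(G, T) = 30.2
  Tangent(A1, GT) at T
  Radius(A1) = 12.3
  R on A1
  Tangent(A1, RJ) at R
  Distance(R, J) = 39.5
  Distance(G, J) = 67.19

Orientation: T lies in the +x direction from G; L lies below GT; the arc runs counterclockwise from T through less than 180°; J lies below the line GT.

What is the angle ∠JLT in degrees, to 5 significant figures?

162.01°

G is at the origin; GT is horizontal with |GT| = 30.2 and T on the +x side, so T = (30.200, 0.0000). The tangent condition forces LT to be normal to GT, so L = T + (0, -12.3) = (30.200, -12.300). Since LR ⟂ RJ (tangency), |LJ| = √(12.3² + 39.5²) = 41.371 regardless of where R sits on A1. So J lies on both circle(G, 67.19) and circle(L, 41.371); the below-GT intersection is J = (42.976, -51.649). R is the foot of the tangent from J: R = (20.159, -19.405).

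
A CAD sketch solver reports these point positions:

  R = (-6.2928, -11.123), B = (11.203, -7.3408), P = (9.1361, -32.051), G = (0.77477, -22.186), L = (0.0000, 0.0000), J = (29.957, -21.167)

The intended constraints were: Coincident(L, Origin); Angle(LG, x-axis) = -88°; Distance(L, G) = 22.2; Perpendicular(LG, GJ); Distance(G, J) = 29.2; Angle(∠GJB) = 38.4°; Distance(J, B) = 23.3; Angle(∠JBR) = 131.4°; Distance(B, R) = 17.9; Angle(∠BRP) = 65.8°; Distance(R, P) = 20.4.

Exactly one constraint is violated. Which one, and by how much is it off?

Distance(R, P) = 20.4 — off by 5.60.

L = (0.00, 0.00) ✓; LG at -88.00° ✓; |LG| = 22.20 ✓; ∠(LG, GJ) = 90.00° ✓; |GJ| = 29.20 ✓; ∠GJB = 38.40° ✓; |JB| = 23.30 ✓; ∠JBR = 131.4° ✓; |BR| = 17.90 ✓; ∠BRP = 65.80° ✓; |RP| = 26.00 ✗.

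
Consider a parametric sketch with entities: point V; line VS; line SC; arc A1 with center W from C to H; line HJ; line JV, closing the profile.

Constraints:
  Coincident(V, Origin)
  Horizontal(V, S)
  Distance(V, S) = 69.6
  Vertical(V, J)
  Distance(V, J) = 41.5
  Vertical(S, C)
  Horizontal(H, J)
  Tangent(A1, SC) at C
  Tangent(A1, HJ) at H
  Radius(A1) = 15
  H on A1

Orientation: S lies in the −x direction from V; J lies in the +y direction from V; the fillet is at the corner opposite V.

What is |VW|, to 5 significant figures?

60.691

VJ is vertical with |VJ| = 41.5 and J on the +y side, so J = (0.0000, 41.500). The virtual corner opposite V is at (-69.600, 41.500). The tangent condition forces WC to be normal to SC and A1 meets HJ tangentially, so WH is at right angles to HJ, with radius 15.0, so the center W sits 15.0 in from both sides at W = (-54.600, 26.500). Then |VW| = |W − V| = 60.691.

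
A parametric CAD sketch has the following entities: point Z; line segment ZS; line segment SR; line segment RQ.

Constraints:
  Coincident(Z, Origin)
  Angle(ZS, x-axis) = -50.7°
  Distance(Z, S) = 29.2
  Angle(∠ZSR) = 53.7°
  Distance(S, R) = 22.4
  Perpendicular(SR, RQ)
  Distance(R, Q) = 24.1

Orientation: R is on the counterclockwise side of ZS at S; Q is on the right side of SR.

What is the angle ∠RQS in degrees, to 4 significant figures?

42.91°

Z is at the origin; ZS runs at -50.7° with length 29.2, so S = 29.2·(cos -50.7°, sin -50.7°) = (18.49, -22.60). ∠ZSR = 53.7°, so SR runs at -50.7° + (180° − 53.7°) = 75.60° from the x-axis; with |SR| = 22.4, R = S + 22.4·(cos 75.60°, sin 75.60°) = (24.07, -0.8999). The perpendicularity gives RQ at right angles to SR; with |RQ| = 24.1 on the right of SR, Q = R + 24.1·(0.9686, -0.2487) = (47.41, -6.893). Then cos ∠RQS = QR·QS / (|QR||QS|), giving 42.91°.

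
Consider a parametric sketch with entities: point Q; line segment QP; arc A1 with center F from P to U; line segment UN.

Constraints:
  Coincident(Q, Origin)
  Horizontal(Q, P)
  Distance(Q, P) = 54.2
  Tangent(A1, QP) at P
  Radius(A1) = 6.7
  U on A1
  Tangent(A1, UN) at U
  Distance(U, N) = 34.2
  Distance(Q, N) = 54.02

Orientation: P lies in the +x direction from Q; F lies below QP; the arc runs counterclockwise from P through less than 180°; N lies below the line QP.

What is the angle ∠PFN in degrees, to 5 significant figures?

153.32°

Q is at the origin; QP is horizontal with |QP| = 54.2 and P on the +x side, so P = (54.200, 0.0000). The tangent condition forces FP to be normal to QP, so F = P + (0, -6.7) = (54.200, -6.7000). Since FU ⟂ UN (tangency), |FN| = √(6.7² + 34.2²) = 34.850 regardless of where U sits on A1. So N lies on both circle(Q, 54.02) and circle(F, 34.850); the below-QP intersection is N = (38.553, -37.840). U is the foot of the tangent from N: U = (47.747, -4.8988).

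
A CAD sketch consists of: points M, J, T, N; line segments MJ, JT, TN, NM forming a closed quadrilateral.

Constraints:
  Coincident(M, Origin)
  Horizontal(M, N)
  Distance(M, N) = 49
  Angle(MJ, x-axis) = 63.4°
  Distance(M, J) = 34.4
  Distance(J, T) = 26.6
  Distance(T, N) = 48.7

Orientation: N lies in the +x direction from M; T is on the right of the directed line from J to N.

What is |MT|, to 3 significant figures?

8.44

M is at the origin; M and N share the same y with |MN| = 49.0 and N in +x, so N = (49.0, 0). MJ runs at 63.4° with |MJ| = 34.4, so J = (15.4, 30.8). T is determined by |JT| = 26.6 and |TN| = 48.7 together: it lies at the intersection of circle(J, 26.6) and circle(N, 48.7). With |JN| = 45.6, the foot of the radical line on JN is 4.51 from J and the perpendicular offset is √(26.6² − 4.51²) = 26.2. Taking the right-of-JN solution: T = (1.03, 8.38).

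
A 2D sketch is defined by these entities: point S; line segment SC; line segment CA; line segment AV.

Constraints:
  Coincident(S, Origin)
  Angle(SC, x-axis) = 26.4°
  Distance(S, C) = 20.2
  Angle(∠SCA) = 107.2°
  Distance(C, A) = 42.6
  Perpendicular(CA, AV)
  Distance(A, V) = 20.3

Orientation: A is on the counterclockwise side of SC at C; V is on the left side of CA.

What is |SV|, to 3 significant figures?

48.6

S is at the origin; SC runs at 26.4° with length 20.2, so C = 20.2·(cos 26.4°, sin 26.4°) = (18.1, 8.98). ∠SCA = 107.2°, so CA runs at 26.4° + (180° − 107.2°) = 99.2° from the x-axis; with |CA| = 42.6, A = C + 42.6·(cos 99.2°, sin 99.2°) = (11.3, 51.0). The perpendicularity gives AV at right angles to CA; with |AV| = 20.3 on the left of CA, V = A + 20.3·(-0.987, -0.160) = (-8.76, 47.8). Then |SV| = |V − S| = 48.6.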